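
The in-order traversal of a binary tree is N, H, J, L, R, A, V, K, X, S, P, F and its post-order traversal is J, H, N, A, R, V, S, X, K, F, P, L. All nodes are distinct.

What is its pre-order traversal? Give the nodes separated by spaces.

L N H J P K V R A X S F

The last element of post-order is the root; it splits in-order into left and right subtrees.
Root L: left subtree has 3 nodes {N, H, J}, right has 8 {R, A, V, K, X, S, P, F}.
  Root N: left subtree has 0 nodes { }, right has 2 {H, J}.
    Root H: left subtree has 0 nodes { }, right has 1 {J}.
  Root P: left subtree has 6 nodes {R, A, V, K, X, S}, right has 1 {F}.
    Root K: left subtree has 3 nodes {R, A, V}, right has 2 {X, S}.
      Root V: left subtree has 2 nodes {R, A}, right has 0 { }.
        Root R: left subtree has 0 nodes { }, right has 1 {A}.
      Root X: left subtree has 0 nodes { }, right has 1 {S}.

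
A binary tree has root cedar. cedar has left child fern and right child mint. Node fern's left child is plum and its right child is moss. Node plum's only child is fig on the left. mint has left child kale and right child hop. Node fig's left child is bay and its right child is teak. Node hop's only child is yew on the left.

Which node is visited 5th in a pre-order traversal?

bay

Pre-order visits the node, then its left subtree, then its right subtree.
Visit cedar.
At cedar: go left to fern.
  Visit fern.
  At fern: go left to plum.
    Visit plum.
    At plum: go left to fig.
      Visit fig.
      At fig: go left to bay.
        bay is a leaf — visit bay.
      At fig: go right to teak.
        teak is a leaf — visit teak.
    At plum: no right child.
  At fern: go right to moss.
    moss is a leaf — visit moss.
At cedar: go right to mint.
  Visit mint.
  At mint: go left to kale.
    kale is a leaf — visit kale.
  At mint: go right to hop.
    Visit hop.
    At hop: go left to yew.
      yew is a leaf — visit yew.
    At hop: no right child.
Full pre-order sequence: cedar, fern, plum, fig, bay, teak, moss, mint, kale, hop, yew.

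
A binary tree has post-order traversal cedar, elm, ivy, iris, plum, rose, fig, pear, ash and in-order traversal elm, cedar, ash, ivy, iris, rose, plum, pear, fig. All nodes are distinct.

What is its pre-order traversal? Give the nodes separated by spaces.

The last element of post-order is the root; it splits in-order into left and right subtrees.
Root ash: left subtree has 2 nodes {elm, cedar}, right has 6 {ivy, iris, rose, plum, pear, fig}.
  Root elm: left subtree has 0 nodes { }, right has 1 {cedar}.
  Root pear: left subtree has 4 nodes {ivy, iris, rose, plum}, right has 1 {fig}.
    Root rose: left subtree has 2 nodes {ivy, iris}, right has 1 {plum}.
      Root iris: left subtree has 1 node {ivy}, right has 0 { }.

ash elm cedar pear rose iris ivy plum fig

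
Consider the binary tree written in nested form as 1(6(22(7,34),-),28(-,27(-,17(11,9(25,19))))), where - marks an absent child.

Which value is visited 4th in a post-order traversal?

6

Post-order visits the left subtree, then the right subtree, then the node.
At 1: go left to 6.
  At 6: go left to 22.
    At 22: go left to 7.
      7 is a leaf — visit 7.
    At 22: go right to 34.
      34 is a leaf — visit 34.
    Visit 22.
  At 6: no right child.
  Visit 6.
At 1: go right to 28.
  At 28: no left child.
  At 28: go right to 27.
    At 27: no left child.
    At 27: go right to 17.
      At 17: go left to 11.
        11 is a leaf — visit 11.
      At 17: go right to 9.
        At 9: go left to 25.
          25 is a leaf — visit 25.
        At 9: go right to 19.
          19 is a leaf — visit 19.
        Visit 9.
      Visit 17.
    Visit 27.
  Visit 28.
Visit 1.
Full post-order sequence: 7, 34, 22, 6, 11, 25, 19, 9, 17, 27, 28, 1.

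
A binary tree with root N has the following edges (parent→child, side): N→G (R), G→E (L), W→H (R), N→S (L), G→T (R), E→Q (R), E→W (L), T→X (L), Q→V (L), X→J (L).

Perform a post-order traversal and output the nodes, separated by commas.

Post-order visits the left subtree, then the right subtree, then the node.
At N: go left to S.
  S is a leaf — visit S.
At N: go right to G.
  At G: go left to E.
    At E: go left to W.
      At W: no left child.
      At W: go right to H.
        H is a leaf — visit H.
      Visit W.
    At E: go right to Q.
      At Q: go left to V.
        V is a leaf — visit V.
      At Q: no right child.
      Visit Q.
    Visit E.
  At G: go right to T.
    At T: go left to X.
      At X: go left to J.
        J is a leaf — visit J.
      At X: no right child.
      Visit X.
    At T: no right child.
    Visit T.
  Visit G.
Visit N.

S, H, W, V, Q, E, J, X, T, G, N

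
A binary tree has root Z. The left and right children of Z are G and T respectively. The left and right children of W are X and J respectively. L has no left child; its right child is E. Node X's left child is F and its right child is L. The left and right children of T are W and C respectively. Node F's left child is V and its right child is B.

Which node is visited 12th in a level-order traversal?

E

Level-order visits nodes level by level from the root, left to right within each level.
Level 0: Z
Level 1: G, T
Level 2: W, C
Level 3: X, J
Level 4: F, L
Level 5: V, B, E
Full level-order sequence: Z, G, T, W, C, X, J, F, L, V, B, E.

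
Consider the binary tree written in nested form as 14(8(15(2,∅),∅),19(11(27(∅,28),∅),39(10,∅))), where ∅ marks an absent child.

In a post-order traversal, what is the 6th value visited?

Post-order visits the left subtree, then the right subtree, then the node.
At 14: go left to 8.
  At 8: go left to 15.
    At 15: go left to 2.
      2 is a leaf — visit 2.
    At 15: no right child.
    Visit 15.
  At 8: no right child.
  Visit 8.
At 14: go right to 19.
  At 19: go left to 11.
    At 11: go left to 27.
      At 27: no left child.
      At 27: go right to 28.
        28 is a leaf — visit 28.
      Visit 27.
    At 11: no right child.
    Visit 11.
  At 19: go right to 39.
    At 39: go left to 10.
      10 is a leaf — visit 10.
    At 39: no right child.
    Visit 39.
  Visit 19.
Visit 14.
Full post-order sequence: 2, 15, 8, 28, 27, 11, 10, 39, 19, 14.

11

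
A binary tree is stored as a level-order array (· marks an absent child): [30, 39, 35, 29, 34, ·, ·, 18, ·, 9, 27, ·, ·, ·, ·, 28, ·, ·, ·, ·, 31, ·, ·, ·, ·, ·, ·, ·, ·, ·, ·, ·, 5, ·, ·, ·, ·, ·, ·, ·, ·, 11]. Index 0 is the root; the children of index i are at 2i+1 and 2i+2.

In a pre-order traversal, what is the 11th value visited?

27

Pre-order visits the node, then its left subtree, then its right subtree.
Visit 30.
At 30: go left to 39.
  Visit 39.
  At 39: go left to 29.
    Visit 29.
    At 29: go left to 18.
      Visit 18.
      At 18: go left to 28.
        Visit 28.
        At 28: no left child.
        At 28: go right to 5.
          5 is a leaf — visit 5.
      At 18: no right child.
    At 29: no right child.
  At 39: go right to 34.
    Visit 34.
    At 34: go left to 9.
      Visit 9.
      At 9: no left child.
      At 9: go right to 31.
        Visit 31.
        At 31: go left to 11.
          11 is a leaf — visit 11.
        At 31: no right child.
    At 34: go right to 27.
      27 is a leaf — visit 27.
At 30: go right to 35.
  35 is a leaf — visit 35.
Full pre-order sequence: 30, 39, 29, 18, 28, 5, 34, 9, 31, 11, 27, 35.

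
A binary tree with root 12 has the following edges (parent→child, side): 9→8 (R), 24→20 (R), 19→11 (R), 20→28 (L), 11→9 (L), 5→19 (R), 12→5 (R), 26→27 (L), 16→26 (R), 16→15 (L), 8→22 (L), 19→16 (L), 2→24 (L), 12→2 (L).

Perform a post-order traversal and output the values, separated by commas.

28, 20, 24, 2, 15, 27, 26, 16, 22, 8, 9, 11, 19, 5, 12

Post-order visits the left subtree, then the right subtree, then the node.
At 12: go left to 2.
  At 2: go left to 24.
    At 24: no left child.
    At 24: go right to 20.
      At 20: go left to 28.
        28 is a leaf — visit 28.
      At 20: no right child.
      Visit 20.
    Visit 24.
  At 2: no right child.
  Visit 2.
At 12: go right to 5.
  At 5: no left child.
  At 5: go right to 19.
    At 19: go left to 16.
      At 16: go left to 15.
        15 is a leaf — visit 15.
      At 16: go right to 26.
        At 26: go left to 27.
          27 is a leaf — visit 27.
        At 26: no right child.
        Visit 26.
      Visit 16.
    At 19: go right to 11.
      At 11: go left to 9.
        At 9: no left child.
        At 9: go right to 8.
          At 8: go left to 22.
            22 is a leaf — visit 22.
          At 8: no right child.
          Visit 8.
        Visit 9.
      At 11: no right child.
      Visit 11.
    Visit 19.
  Visit 5.
Visit 12.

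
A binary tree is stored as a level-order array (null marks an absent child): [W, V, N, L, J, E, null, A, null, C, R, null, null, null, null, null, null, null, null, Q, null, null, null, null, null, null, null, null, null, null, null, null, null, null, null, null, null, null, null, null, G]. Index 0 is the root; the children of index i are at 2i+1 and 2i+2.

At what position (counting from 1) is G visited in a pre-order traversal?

8

Pre-order visits the node, then its left subtree, then its right subtree.
Visit W.
At W: go left to V.
  Visit V.
  At V: go left to L.
    Visit L.
    At L: go left to A.
      A is a leaf — visit A.
    At L: no right child.
  At V: go right to J.
    Visit J.
    At J: go left to C.
      Visit C.
      At C: go left to Q.
        Visit Q.
        At Q: no left child.
        At Q: go right to G.
          G is a leaf — visit G.
      At C: no right child.
    At J: go right to R.
      R is a leaf — visit R.
At W: go right to N.
  Visit N.
  At N: go left to E.
    E is a leaf — visit E.
  At N: no right child.
Full pre-order sequence: W, V, L, A, J, C, Q, G, R, N, E.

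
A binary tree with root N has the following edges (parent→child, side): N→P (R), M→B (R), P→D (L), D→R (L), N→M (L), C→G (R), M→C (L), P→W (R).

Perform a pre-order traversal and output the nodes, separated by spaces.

N M C G B P D R W

Pre-order visits the node, then its left subtree, then its right subtree.
Visit N.
At N: go left to M.
  Visit M.
  At M: go left to C.
    Visit C.
    At C: no left child.
    At C: go right to G.
      G is a leaf — visit G.
  At M: go right to B.
    B is a leaf — visit B.
At N: go right to P.
  Visit P.
  At P: go left to D.
    Visit D.
    At D: go left to R.
      R is a leaf — visit R.
    At D: no right child.
  At P: go right to W.
    W is a leaf — visit W.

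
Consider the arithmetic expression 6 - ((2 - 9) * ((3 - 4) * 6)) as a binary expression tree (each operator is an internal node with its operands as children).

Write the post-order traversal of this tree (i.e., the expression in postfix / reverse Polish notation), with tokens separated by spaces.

6 2 9 - 3 4 - 6 * * -

Post-order on an expression tree gives postfix notation: for each operator, emit left operand, right operand, then the operator.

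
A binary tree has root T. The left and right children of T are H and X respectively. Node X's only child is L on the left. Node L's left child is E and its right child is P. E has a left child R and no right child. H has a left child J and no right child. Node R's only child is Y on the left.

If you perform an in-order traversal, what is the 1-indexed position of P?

In-order visits the left subtree, then the node, then the right subtree.
At T: go left to H.
  At H: go left to J.
    J is a leaf — visit J.
  Visit H.
  At H: no right child.
Visit T.
At T: go right to X.
  At X: go left to L.
    At L: go left to E.
      At E: go left to R.
        At R: go left to Y.
          Y is a leaf — visit Y.
        Visit R.
        At R: no right child.
      Visit E.
      At E: no right child.
    Visit L.
    At L: go right to P.
      P is a leaf — visit P.
  Visit X.
  At X: no right child.
Full in-order sequence: J, H, T, Y, R, E, L, P, X.

8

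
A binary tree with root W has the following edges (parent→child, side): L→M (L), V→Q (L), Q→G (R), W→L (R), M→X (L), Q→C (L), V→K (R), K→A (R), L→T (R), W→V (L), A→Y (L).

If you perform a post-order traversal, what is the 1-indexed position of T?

10

Post-order visits the left subtree, then the right subtree, then the node.
At W: go left to V.
  At V: go left to Q.
    At Q: go left to C.
      C is a leaf — visit C.
    At Q: go right to G.
      G is a leaf — visit G.
    Visit Q.
  At V: go right to K.
    At K: no left child.
    At K: go right to A.
      At A: go left to Y.
        Y is a leaf — visit Y.
      At A: no right child.
      Visit A.
    Visit K.
  Visit V.
At W: go right to L.
  At L: go left to M.
    At M: go left to X.
      X is a leaf — visit X.
    At M: no right child.
    Visit M.
  At L: go right to T.
    T is a leaf — visit T.
  Visit L.
Visit W.
Full post-order sequence: C, G, Q, Y, A, K, V, X, M, T, L, W.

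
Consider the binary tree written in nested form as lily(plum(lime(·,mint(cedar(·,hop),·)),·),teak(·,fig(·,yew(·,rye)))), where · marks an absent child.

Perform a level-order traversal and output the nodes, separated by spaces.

lily plum teak lime fig mint yew cedar rye hop

Level-order visits nodes level by level from the root, left to right within each level.
Level 0: lily
Level 1: plum, teak
Level 2: lime, fig
Level 3: mint, yew
Level 4: cedar, rye
Level 5: hop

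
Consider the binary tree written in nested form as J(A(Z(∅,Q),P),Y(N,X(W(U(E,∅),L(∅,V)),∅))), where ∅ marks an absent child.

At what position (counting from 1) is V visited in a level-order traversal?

Level-order visits nodes level by level from the root, left to right within each level.
Level 0: J
Level 1: A, Y
Level 2: Z, P, N, X
Level 3: Q, W
Level 4: U, L
Level 5: E, V
Full level-order sequence: J, A, Y, Z, P, N, X, Q, W, U, L, E, V.

13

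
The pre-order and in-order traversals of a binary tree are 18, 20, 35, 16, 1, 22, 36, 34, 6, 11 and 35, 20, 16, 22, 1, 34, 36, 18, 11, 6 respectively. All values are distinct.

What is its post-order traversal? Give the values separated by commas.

35, 22, 34, 36, 1, 16, 20, 11, 6, 18

The first element of pre-order is the root; it splits in-order into left and right subtrees.
Root 18: left subtree has 7 nodes {35, 20, 16, 22, 1, 34, 36}, right has 2 {11, 6}.
  Root 20: left subtree has 1 node {35}, right has 5 {16, 22, 1, 34, 36}.
    Root 16: left subtree has 0 nodes { }, right has 4 {22, 1, 34, 36}.
      Root 1: left subtree has 1 node {22}, right has 2 {34, 36}.
        Root 36: left subtree has 1 node {34}, right has 0 { }.
  Root 6: left subtree has 1 node {11}, right has 0 { }.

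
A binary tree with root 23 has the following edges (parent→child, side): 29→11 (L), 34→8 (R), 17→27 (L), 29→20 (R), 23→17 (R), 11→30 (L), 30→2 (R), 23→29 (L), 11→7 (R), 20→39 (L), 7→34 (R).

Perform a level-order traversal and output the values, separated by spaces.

Level-order visits nodes level by level from the root, left to right within each level.
Level 0: 23
Level 1: 29, 17
Level 2: 11, 20, 27
Level 3: 30, 7, 39
Level 4: 2, 34
Level 5: 8

23 29 17 11 20 27 30 7 39 2 34 8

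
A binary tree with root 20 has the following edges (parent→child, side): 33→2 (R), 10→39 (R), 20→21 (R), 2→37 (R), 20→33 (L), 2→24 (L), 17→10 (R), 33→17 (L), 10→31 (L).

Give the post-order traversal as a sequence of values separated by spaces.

Post-order visits the left subtree, then the right subtree, then the node.
At 20: go left to 33.
  At 33: go left to 17.
    At 17: no left child.
    At 17: go right to 10.
      At 10: go left to 31.
        31 is a leaf — visit 31.
      At 10: go right to 39.
        39 is a leaf — visit 39.
      Visit 10.
    Visit 17.
  At 33: go right to 2.
    At 2: go left to 24.
      24 is a leaf — visit 24.
    At 2: go right to 37.
      37 is a leaf — visit 37.
    Visit 2.
  Visit 33.
At 20: go right to 21.
  21 is a leaf — visit 21.
Visit 20.

31 39 10 17 24 37 2 33 21 20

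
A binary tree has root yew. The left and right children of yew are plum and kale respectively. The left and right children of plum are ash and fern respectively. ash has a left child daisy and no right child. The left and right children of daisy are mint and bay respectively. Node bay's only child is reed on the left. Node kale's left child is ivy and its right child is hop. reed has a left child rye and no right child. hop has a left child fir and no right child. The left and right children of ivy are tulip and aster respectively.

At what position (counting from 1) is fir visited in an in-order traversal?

14

In-order visits the left subtree, then the node, then the right subtree.
At yew: go left to plum.
  At plum: go left to ash.
    At ash: go left to daisy.
      At daisy: go left to mint.
        mint is a leaf — visit mint.
      Visit daisy.
      At daisy: go right to bay.
        At bay: go left to reed.
          At reed: go left to rye.
            rye is a leaf — visit rye.
          Visit reed.
          At reed: no right child.
        Visit bay.
        At bay: no right child.
    Visit ash.
    At ash: no right child.
  Visit plum.
  At plum: go right to fern.
    fern is a leaf — visit fern.
Visit yew.
At yew: go right to kale.
  At kale: go left to ivy.
    At ivy: go left to tulip.
      tulip is a leaf — visit tulip.
    Visit ivy.
    At ivy: go right to aster.
      aster is a leaf — visit aster.
  Visit kale.
  At kale: go right to hop.
    At hop: go left to fir.
      fir is a leaf — visit fir.
    Visit hop.
    At hop: no right child.
Full in-order sequence: mint, daisy, rye, reed, bay, ash, plum, fern, yew, tulip, ivy, aster, kale, fir, hop.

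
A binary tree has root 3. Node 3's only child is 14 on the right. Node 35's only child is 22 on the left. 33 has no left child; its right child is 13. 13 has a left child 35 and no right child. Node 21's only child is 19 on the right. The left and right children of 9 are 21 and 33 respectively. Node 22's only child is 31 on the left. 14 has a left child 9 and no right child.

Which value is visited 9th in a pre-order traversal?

Pre-order visits the node, then its left subtree, then its right subtree.
Visit 3.
At 3: no left child.
At 3: go right to 14.
  Visit 14.
  At 14: go left to 9.
    Visit 9.
    At 9: go left to 21.
      Visit 21.
      At 21: no left child.
      At 21: go right to 19.
        19 is a leaf — visit 19.
    At 9: go right to 33.
      Visit 33.
      At 33: no left child.
      At 33: go right to 13.
        Visit 13.
        At 13: go left to 35.
          Visit 35.
          At 35: go left to 22.
            Visit 22.
            At 22: go left to 31.
              31 is a leaf — visit 31.
            At 22: no right child.
          At 35: no right child.
        At 13: no right child.
  At 14: no right child.
Full pre-order sequence: 3, 14, 9, 21, 19, 33, 13, 35, 22, 31.

22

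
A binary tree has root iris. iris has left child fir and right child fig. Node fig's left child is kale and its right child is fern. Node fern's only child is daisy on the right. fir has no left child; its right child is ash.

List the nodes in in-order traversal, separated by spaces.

In-order visits the left subtree, then the node, then the right subtree.
At iris: go left to fir.
  At fir: no left child.
  Visit fir.
  At fir: go right to ash.
    ash is a leaf — visit ash.
Visit iris.
At iris: go right to fig.
  At fig: go left to kale.
    kale is a leaf — visit kale.
  Visit fig.
  At fig: go right to fern.
    At fern: no left child.
    Visit fern.
    At fern: go right to daisy.
      daisy is a leaf — visit daisy.

fir ash iris kale fig fern daisy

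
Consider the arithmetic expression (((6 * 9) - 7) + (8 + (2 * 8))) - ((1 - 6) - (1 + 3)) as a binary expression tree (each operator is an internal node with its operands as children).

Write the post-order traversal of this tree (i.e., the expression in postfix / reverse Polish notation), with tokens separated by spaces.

Post-order on an expression tree gives postfix notation: for each operator, emit left operand, right operand, then the operator.

6 9 * 7 - 8 2 8 * + + 1 6 - 1 3 + - -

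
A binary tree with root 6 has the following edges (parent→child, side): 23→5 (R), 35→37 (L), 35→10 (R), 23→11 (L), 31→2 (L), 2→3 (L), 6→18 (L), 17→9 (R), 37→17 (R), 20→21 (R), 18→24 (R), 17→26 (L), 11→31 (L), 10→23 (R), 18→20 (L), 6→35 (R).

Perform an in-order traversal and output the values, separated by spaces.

20 21 18 24 6 37 26 17 9 35 10 3 2 31 11 23 5

In-order visits the left subtree, then the node, then the right subtree.
At 6: go left to 18.
  At 18: go left to 20.
    At 20: no left child.
    Visit 20.
    At 20: go right to 21.
      21 is a leaf — visit 21.
  Visit 18.
  At 18: go right to 24.
    24 is a leaf — visit 24.
Visit 6.
At 6: go right to 35.
  At 35: go left to 37.
    At 37: no left child.
    Visit 37.
    At 37: go right to 17.
      At 17: go left to 26.
        26 is a leaf — visit 26.
      Visit 17.
      At 17: go right to 9.
        9 is a leaf — visit 9.
  Visit 35.
  At 35: go right to 10.
    At 10: no left child.
    Visit 10.
    At 10: go right to 23.
      At 23: go left to 11.
        At 11: go left to 31.
          At 31: go left to 2.
            At 2: go left to 3.
              3 is a leaf — visit 3.
            Visit 2.
            At 2: no right child.
          Visit 31.
          At 31: no right child.
        Visit 11.
        At 11: no right child.
      Visit 23.
      At 23: go right to 5.
        5 is a leaf — visit 5.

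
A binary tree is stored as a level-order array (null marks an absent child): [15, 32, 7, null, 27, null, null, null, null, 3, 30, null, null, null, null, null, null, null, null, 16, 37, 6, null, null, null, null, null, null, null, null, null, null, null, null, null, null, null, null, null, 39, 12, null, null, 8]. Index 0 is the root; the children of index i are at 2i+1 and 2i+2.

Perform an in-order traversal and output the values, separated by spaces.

In-order visits the left subtree, then the node, then the right subtree.
At 15: go left to 32.
  At 32: no left child.
  Visit 32.
  At 32: go right to 27.
    At 27: go left to 3.
      At 3: go left to 16.
        At 16: go left to 39.
          39 is a leaf — visit 39.
        Visit 16.
        At 16: go right to 12.
          12 is a leaf — visit 12.
      Visit 3.
      At 3: go right to 37.
        37 is a leaf — visit 37.
    Visit 27.
    At 27: go right to 30.
      At 30: go left to 6.
        At 6: go left to 8.
          8 is a leaf — visit 8.
        Visit 6.
        At 6: no right child.
      Visit 30.
      At 30: no right child.
Visit 15.
At 15: go right to 7.
  7 is a leaf — visit 7.

32 39 16 12 3 37 27 8 6 30 15 7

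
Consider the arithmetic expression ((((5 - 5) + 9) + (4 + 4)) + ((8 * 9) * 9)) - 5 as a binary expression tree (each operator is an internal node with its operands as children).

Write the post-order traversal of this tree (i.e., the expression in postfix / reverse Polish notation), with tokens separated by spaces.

Post-order on an expression tree gives postfix notation: for each operator, emit left operand, right operand, then the operator.

5 5 - 9 + 4 4 + + 8 9 * 9 * + 5 -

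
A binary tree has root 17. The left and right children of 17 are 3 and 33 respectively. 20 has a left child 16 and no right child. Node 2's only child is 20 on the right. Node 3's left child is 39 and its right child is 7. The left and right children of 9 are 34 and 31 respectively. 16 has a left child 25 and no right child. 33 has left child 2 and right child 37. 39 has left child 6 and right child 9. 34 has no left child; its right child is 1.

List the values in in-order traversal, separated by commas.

In-order visits the left subtree, then the node, then the right subtree.
At 17: go left to 3.
  At 3: go left to 39.
    At 39: go left to 6.
      6 is a leaf — visit 6.
    Visit 39.
    At 39: go right to 9.
      At 9: go left to 34.
        At 34: no left child.
        Visit 34.
        At 34: go right to 1.
          1 is a leaf — visit 1.
      Visit 9.
      At 9: go right to 31.
        31 is a leaf — visit 31.
  Visit 3.
  At 3: go right to 7.
    7 is a leaf — visit 7.
Visit 17.
At 17: go right to 33.
  At 33: go left to 2.
    At 2: no left child.
    Visit 2.
    At 2: go right to 20.
      At 20: go left to 16.
        At 16: go left to 25.
          25 is a leaf — visit 25.
        Visit 16.
        At 16: no right child.
      Visit 20.
      At 20: no right child.
  Visit 33.
  At 33: go right to 37.
    37 is a leaf — visit 37.

6, 39, 34, 1, 9, 31, 3, 7, 17, 2, 25, 16, 20, 33, 37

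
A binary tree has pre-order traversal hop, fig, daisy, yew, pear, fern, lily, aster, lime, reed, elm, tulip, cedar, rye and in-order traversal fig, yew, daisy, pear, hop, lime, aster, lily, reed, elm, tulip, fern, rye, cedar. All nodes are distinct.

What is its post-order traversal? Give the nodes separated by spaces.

The first element of pre-order is the root; it splits in-order into left and right subtrees.
Root hop: left subtree has 4 nodes {fig, yew, daisy, pear}, right has 9 {lime, aster, lily, reed, elm, tulip, fern, rye, cedar}.
  Root fig: left subtree has 0 nodes { }, right has 3 {yew, daisy, pear}.
    Root daisy: left subtree has 1 node {yew}, right has 1 {pear}.
  Root fern: left subtree has 6 nodes {lime, aster, lily, reed, elm, tulip}, right has 2 {rye, cedar}.
    Root lily: left subtree has 2 nodes {lime, aster}, right has 3 {reed, elm, tulip}.
      Root aster: left subtree has 1 node {lime}, right has 0 { }.
      Root reed: left subtree has 0 nodes { }, right has 2 {elm, tulip}.
        Root elm: left subtree has 0 nodes { }, right has 1 {tulip}.
    Root cedar: left subtree has 1 node {rye}, right has 0 { }.

yew pear daisy fig lime aster tulip elm reed lily rye cedar fern hop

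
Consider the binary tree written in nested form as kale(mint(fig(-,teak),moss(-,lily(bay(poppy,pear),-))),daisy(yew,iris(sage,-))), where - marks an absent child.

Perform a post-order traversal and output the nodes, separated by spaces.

teak fig poppy pear bay lily moss mint yew sage iris daisy kale

Post-order visits the left subtree, then the right subtree, then the node.
At kale: go left to mint.
  At mint: go left to fig.
    At fig: no left child.
    At fig: go right to teak.
      teak is a leaf — visit teak.
    Visit fig.
  At mint: go right to moss.
    At moss: no left child.
    At moss: go right to lily.
      At lily: go left to bay.
        At bay: go left to poppy.
          poppy is a leaf — visit poppy.
        At bay: go right to pear.
          pear is a leaf — visit pear.
        Visit bay.
      At lily: no right child.
      Visit lily.
    Visit moss.
  Visit mint.
At kale: go right to daisy.
  At daisy: go left to yew.
    yew is a leaf — visit yew.
  At daisy: go right to iris.
    At iris: go left to sage.
      sage is a leaf — visit sage.
    At iris: no right child.
    Visit iris.
  Visit daisy.
Visit kale.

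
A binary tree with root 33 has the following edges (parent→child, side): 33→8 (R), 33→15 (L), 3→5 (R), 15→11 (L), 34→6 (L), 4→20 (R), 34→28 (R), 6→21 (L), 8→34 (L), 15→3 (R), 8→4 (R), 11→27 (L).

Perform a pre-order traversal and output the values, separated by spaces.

33 15 11 27 3 5 8 34 6 21 28 4 20

Pre-order visits the node, then its left subtree, then its right subtree.
Visit 33.
At 33: go left to 15.
  Visit 15.
  At 15: go left to 11.
    Visit 11.
    At 11: go left to 27.
      27 is a leaf — visit 27.
    At 11: no right child.
  At 15: go right to 3.
    Visit 3.
    At 3: no left child.
    At 3: go right to 5.
      5 is a leaf — visit 5.
At 33: go right to 8.
  Visit 8.
  At 8: go left to 34.
    Visit 34.
    At 34: go left to 6.
      Visit 6.
      At 6: go left to 21.
        21 is a leaf — visit 21.
      At 6: no right child.
    At 34: go right to 28.
      28 is a leaf — visit 28.
  At 8: go right to 4.
    Visit 4.
    At 4: no left child.
    At 4: go right to 20.
      20 is a leaf — visit 20.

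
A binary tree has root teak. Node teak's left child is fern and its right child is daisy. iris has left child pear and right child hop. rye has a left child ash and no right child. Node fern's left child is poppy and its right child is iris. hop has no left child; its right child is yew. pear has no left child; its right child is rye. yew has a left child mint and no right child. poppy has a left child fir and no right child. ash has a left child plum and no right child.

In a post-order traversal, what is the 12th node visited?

Post-order visits the left subtree, then the right subtree, then the node.
At teak: go left to fern.
  At fern: go left to poppy.
    At poppy: go left to fir.
      fir is a leaf — visit fir.
    At poppy: no right child.
    Visit poppy.
  At fern: go right to iris.
    At iris: go left to pear.
      At pear: no left child.
      At pear: go right to rye.
        At rye: go left to ash.
          At ash: go left to plum.
            plum is a leaf — visit plum.
          At ash: no right child.
          Visit ash.
        At rye: no right child.
        Visit rye.
      Visit pear.
    At iris: go right to hop.
      At hop: no left child.
      At hop: go right to yew.
        At yew: go left to mint.
          mint is a leaf — visit mint.
        At yew: no right child.
        Visit yew.
      Visit hop.
    Visit iris.
  Visit fern.
At teak: go right to daisy.
  daisy is a leaf — visit daisy.
Visit teak.
Full post-order sequence: fir, poppy, plum, ash, rye, pear, mint, yew, hop, iris, fern, daisy, teak.

daisy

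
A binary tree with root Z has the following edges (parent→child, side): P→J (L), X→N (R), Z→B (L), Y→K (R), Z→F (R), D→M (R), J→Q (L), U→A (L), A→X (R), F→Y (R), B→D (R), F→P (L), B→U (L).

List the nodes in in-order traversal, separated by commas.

A, X, N, U, B, D, M, Z, Q, J, P, F, Y, K

In-order visits the left subtree, then the node, then the right subtree.
At Z: go left to B.
  At B: go left to U.
    At U: go left to A.
      At A: no left child.
      Visit A.
      At A: go right to X.
        At X: no left child.
        Visit X.
        At X: go right to N.
          N is a leaf — visit N.
    Visit U.
    At U: no right child.
  Visit B.
  At B: go right to D.
    At D: no left child.
    Visit D.
    At D: go right to M.
      M is a leaf — visit M.
Visit Z.
At Z: go right to F.
  At F: go left to P.
    At P: go left to J.
      At J: go left to Q.
        Q is a leaf — visit Q.
      Visit J.
      At J: no right child.
    Visit P.
    At P: no right child.
  Visit F.
  At F: go right to Y.
    At Y: no left child.
    Visit Y.
    At Y: go right to K.
      K is a leaf — visit K.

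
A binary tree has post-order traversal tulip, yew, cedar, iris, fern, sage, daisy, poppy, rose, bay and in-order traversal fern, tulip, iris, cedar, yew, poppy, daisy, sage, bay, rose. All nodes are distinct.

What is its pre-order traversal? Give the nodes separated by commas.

The last element of post-order is the root; it splits in-order into left and right subtrees.
Root bay: left subtree has 8 nodes {fern, tulip, iris, cedar, yew, poppy, daisy, sage}, right has 1 {rose}.
  Root poppy: left subtree has 5 nodes {fern, tulip, iris, cedar, yew}, right has 2 {daisy, sage}.
    Root fern: left subtree has 0 nodes { }, right has 4 {tulip, iris, cedar, yew}.
      Root iris: left subtree has 1 node {tulip}, right has 2 {cedar, yew}.
        Root cedar: left subtree has 0 nodes { }, right has 1 {yew}.
    Root daisy: left subtree has 0 nodes { }, right has 1 {sage}.

bay, poppy, fern, iris, tulip, cedar, yew, daisy, sage, rose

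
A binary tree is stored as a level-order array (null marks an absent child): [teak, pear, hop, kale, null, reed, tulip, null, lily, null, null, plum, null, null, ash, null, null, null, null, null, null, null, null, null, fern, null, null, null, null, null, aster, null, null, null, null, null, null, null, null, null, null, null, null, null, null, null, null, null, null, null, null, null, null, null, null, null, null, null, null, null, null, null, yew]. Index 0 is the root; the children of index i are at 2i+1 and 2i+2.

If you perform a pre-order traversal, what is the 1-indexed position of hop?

5

Pre-order visits the node, then its left subtree, then its right subtree.
Visit teak.
At teak: go left to pear.
  Visit pear.
  At pear: go left to kale.
    Visit kale.
    At kale: no left child.
    At kale: go right to lily.
      lily is a leaf — visit lily.
  At pear: no right child.
At teak: go right to hop.
  Visit hop.
  At hop: go left to reed.
    Visit reed.
    At reed: go left to plum.
      Visit plum.
      At plum: no left child.
      At plum: go right to fern.
        fern is a leaf — visit fern.
    At reed: no right child.
  At hop: go right to tulip.
    Visit tulip.
    At tulip: no left child.
    At tulip: go right to ash.
      Visit ash.
      At ash: no left child.
      At ash: go right to aster.
        Visit aster.
        At aster: no left child.
        At aster: go right to yew.
          yew is a leaf — visit yew.
Full pre-order sequence: teak, pear, kale, lily, hop, reed, plum, fern, tulip, ash, aster, yew.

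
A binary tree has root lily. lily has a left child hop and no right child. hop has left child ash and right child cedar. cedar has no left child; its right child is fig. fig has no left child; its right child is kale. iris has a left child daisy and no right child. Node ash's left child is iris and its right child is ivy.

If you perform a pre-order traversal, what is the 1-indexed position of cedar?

7

Pre-order visits the node, then its left subtree, then its right subtree.
Visit lily.
At lily: go left to hop.
  Visit hop.
  At hop: go left to ash.
    Visit ash.
    At ash: go left to iris.
      Visit iris.
      At iris: go left to daisy.
        daisy is a leaf — visit daisy.
      At iris: no right child.
    At ash: go right to ivy.
      ivy is a leaf — visit ivy.
  At hop: go right to cedar.
    Visit cedar.
    At cedar: no left child.
    At cedar: go right to fig.
      Visit fig.
      At fig: no left child.
      At fig: go right to kale.
        kale is a leaf — visit kale.
At lily: no right child.
Full pre-order sequence: lily, hop, ash, iris, daisy, ivy, cedar, fig, kale.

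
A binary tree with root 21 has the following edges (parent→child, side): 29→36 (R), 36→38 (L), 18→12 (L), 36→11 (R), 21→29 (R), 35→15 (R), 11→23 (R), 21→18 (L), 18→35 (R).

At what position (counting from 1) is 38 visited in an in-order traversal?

In-order visits the left subtree, then the node, then the right subtree.
At 21: go left to 18.
  At 18: go left to 12.
    12 is a leaf — visit 12.
  Visit 18.
  At 18: go right to 35.
    At 35: no left child.
    Visit 35.
    At 35: go right to 15.
      15 is a leaf — visit 15.
Visit 21.
At 21: go right to 29.
  At 29: no left child.
  Visit 29.
  At 29: go right to 36.
    At 36: go left to 38.
      38 is a leaf — visit 38.
    Visit 36.
    At 36: go right to 11.
      At 11: no left child.
      Visit 11.
      At 11: go right to 23.
        23 is a leaf — visit 23.
Full in-order sequence: 12, 18, 35, 15, 21, 29, 38, 36, 11, 23.

7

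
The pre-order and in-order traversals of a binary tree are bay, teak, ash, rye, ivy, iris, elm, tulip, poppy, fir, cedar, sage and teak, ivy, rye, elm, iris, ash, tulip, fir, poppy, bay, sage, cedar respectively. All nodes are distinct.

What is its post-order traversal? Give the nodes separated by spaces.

The first element of pre-order is the root; it splits in-order into left and right subtrees.
Root bay: left subtree has 9 nodes {teak, ivy, rye, elm, iris, ash, tulip, fir, poppy}, right has 2 {sage, cedar}.
  Root teak: left subtree has 0 nodes { }, right has 8 {ivy, rye, elm, iris, ash, tulip, fir, poppy}.
    Root ash: left subtree has 4 nodes {ivy, rye, elm, iris}, right has 3 {tulip, fir, poppy}.
      Root rye: left subtree has 1 node {ivy}, right has 2 {elm, iris}.
        Root iris: left subtree has 1 node {elm}, right has 0 { }.
      Root tulip: left subtree has 0 nodes { }, right has 2 {fir, poppy}.
        Root poppy: left subtree has 1 node {fir}, right has 0 { }.
  Root cedar: left subtree has 1 node {sage}, right has 0 { }.

ivy elm iris rye fir poppy tulip ash teak sage cedar bay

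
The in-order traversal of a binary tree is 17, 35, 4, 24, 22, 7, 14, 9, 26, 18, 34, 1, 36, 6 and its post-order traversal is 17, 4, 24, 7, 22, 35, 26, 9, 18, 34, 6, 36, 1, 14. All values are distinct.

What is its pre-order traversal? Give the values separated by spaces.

The last element of post-order is the root; it splits in-order into left and right subtrees.
Root 14: left subtree has 6 nodes {17, 35, 4, 24, 22, 7}, right has 7 {9, 26, 18, 34, 1, 36, 6}.
  Root 35: left subtree has 1 node {17}, right has 4 {4, 24, 22, 7}.
    Root 22: left subtree has 2 nodes {4, 24}, right has 1 {7}.
      Root 24: left subtree has 1 node {4}, right has 0 { }.
  Root 1: left subtree has 4 nodes {9, 26, 18, 34}, right has 2 {36, 6}.
    Root 34: left subtree has 3 nodes {9, 26, 18}, right has 0 { }.
      Root 18: left subtree has 2 nodes {9, 26}, right has 0 { }.
        Root 9: left subtree has 0 nodes { }, right has 1 {26}.
    Root 36: left subtree has 0 nodes { }, right has 1 {6}.

14 35 17 22 24 4 7 1 34 18 9 26 36 6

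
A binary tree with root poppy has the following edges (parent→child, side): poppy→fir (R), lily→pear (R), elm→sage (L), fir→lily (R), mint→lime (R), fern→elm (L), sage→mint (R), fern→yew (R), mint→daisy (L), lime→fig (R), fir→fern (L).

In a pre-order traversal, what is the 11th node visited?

Pre-order visits the node, then its left subtree, then its right subtree.
Visit poppy.
At poppy: no left child.
At poppy: go right to fir.
  Visit fir.
  At fir: go left to fern.
    Visit fern.
    At fern: go left to elm.
      Visit elm.
      At elm: go left to sage.
        Visit sage.
        At sage: no left child.
        At sage: go right to mint.
          Visit mint.
          At mint: go left to daisy.
            daisy is a leaf — visit daisy.
          At mint: go right to lime.
            Visit lime.
            At lime: no left child.
            At lime: go right to fig.
              fig is a leaf — visit fig.
      At elm: no right child.
    At fern: go right to yew.
      yew is a leaf — visit yew.
  At fir: go right to lily.
    Visit lily.
    At lily: no left child.
    At lily: go right to pear.
      pear is a leaf — visit pear.
Full pre-order sequence: poppy, fir, fern, elm, sage, mint, daisy, lime, fig, yew, lily, pear.

lily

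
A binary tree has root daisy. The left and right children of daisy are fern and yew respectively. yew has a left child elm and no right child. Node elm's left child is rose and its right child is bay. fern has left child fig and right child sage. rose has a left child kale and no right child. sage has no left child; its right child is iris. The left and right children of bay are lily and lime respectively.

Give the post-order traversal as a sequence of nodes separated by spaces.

Post-order visits the left subtree, then the right subtree, then the node.
At daisy: go left to fern.
  At fern: go left to fig.
    fig is a leaf — visit fig.
  At fern: go right to sage.
    At sage: no left child.
    At sage: go right to iris.
      iris is a leaf — visit iris.
    Visit sage.
  Visit fern.
At daisy: go right to yew.
  At yew: go left to elm.
    At elm: go left to rose.
      At rose: go left to kale.
        kale is a leaf — visit kale.
      At rose: no right child.
      Visit rose.
    At elm: go right to bay.
      At bay: go left to lily.
        lily is a leaf — visit lily.
      At bay: go right to lime.
        lime is a leaf — visit lime.
      Visit bay.
    Visit elm.
  At yew: no right child.
  Visit yew.
Visit daisy.

fig iris sage fern kale rose lily lime bay elm yew daisy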